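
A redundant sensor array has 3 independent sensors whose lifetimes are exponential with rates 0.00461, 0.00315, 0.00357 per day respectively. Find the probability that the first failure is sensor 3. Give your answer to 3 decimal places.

The time to first failure is exponential with rate Σλ = 0.00461 + 0.00315 + 0.00357 = 0.01133.
P(sensor 3 first) = λ_3/Σλ = 0.00357/0.01133 ≈ 0.315.

0.315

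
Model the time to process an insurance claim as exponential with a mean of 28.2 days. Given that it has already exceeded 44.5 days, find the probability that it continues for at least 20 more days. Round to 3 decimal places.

The rate is λ = 1/28.2 = 0.035461 per day.
By the memoryless property, P(X > 44.5+20 | X > 44.5) = P(X > 20).
P(X > 20) = e^(−0.70922) ≈ 0.492.

0.492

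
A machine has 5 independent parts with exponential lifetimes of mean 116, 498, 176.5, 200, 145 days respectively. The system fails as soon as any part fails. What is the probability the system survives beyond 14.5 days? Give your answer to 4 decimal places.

0.6645

The first failure time is exponential with rate Σλ_i = 1/116 + 1/498 + 1/176.5 + 1/200 + 1/145 = 0.028191 per day.
P(min > 14.5) = e^(−0.028191·14.5) = e^(−0.40877) ≈ 0.6645.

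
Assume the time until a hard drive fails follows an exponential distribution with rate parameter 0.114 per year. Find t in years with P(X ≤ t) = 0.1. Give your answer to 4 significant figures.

Set 1 − e^(−λt) = 0.1, so t = −ln(0.9)/λ = 0.10536/0.114 ≈ 0.924215 years.

0.9242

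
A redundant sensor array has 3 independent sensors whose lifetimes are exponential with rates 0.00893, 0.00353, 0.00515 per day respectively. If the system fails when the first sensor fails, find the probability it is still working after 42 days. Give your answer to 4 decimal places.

0.4773

The time to first failure is exponential with rate Σλ = 0.00893 + 0.00353 + 0.00515 = 0.01761.
P(min > 42) = e^(−0.01761·42) = e^(−0.73962) ≈ 0.4773.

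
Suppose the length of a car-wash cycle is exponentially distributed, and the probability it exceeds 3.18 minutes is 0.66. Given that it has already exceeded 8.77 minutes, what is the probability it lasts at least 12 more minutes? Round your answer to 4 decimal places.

From e^(−λ·3.18) = 0.66, λ = −ln(0.66)/3.18 = 0.130665.
Memoryless: P(X > 8.77+12 | X > 8.77) = P(X > 12) = e^(−0.130665·12) ≈ 0.2085.

0.2085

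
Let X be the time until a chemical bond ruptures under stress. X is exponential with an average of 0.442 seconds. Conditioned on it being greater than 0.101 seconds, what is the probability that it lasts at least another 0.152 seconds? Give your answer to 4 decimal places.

The rate is λ = 1/0.442 = 2.26244 per second.
P(X > s+t | X > s) = e^(−λ(s+t))/e^(−λs) = e^(−λt), independent of s = 0.101.
P(X > 0.152) = e^(−0.34389) ≈ 0.7090.

0.7090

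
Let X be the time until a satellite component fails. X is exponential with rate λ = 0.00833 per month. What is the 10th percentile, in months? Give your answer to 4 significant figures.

12.65

Set 1 − e^(−λt) = 0.1, so t = −ln(0.9)/λ = 0.10536/0.00833 ≈ 12.6483 months.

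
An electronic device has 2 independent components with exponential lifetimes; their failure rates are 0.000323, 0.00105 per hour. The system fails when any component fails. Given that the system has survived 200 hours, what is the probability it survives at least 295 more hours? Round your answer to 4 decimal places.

Time to first failure ~ Exp(Σλ) with Σλ = 0.001373.
By memorylessness, P(T > 200+295 | T > 200) = P(T > 295) = e^(−0.001373·295) ≈ 0.6670.

0.6670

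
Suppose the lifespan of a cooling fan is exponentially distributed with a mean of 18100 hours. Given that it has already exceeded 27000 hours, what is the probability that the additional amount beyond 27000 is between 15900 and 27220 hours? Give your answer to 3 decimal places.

The rate is λ = 1/18100 = 0.0000552486 per hour.
Memoryless: the residual past 27000 is again Exp(λ).
P(15900 < residual < 27220) = e^(−λ·15900) − e^(−λ·27220) = 0.41543 − 0.22227 ≈ 0.193.

0.193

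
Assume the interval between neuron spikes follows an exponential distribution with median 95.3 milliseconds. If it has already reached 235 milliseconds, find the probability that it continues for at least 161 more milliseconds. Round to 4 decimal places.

0.3101

For an exponential, median = ln(2)/λ, so λ = ln 2 / 95.3 = 0.00727332 per millisecond.
By the memoryless property, P(X > 235+161 | X > 235) = P(X > 161).
P(X > 161) = e^(−1.171) ≈ 0.3101.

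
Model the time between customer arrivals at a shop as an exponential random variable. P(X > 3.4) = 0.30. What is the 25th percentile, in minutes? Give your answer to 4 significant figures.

0.8124

e^(−λ·3.4) = 0.30 ⇒ λ = −ln(0.30)/3.4 = 0.35411.
25th percentile: 1 − e^(−λt) = 0.25, t = −ln(0.75)/λ = 0.81241 minutes.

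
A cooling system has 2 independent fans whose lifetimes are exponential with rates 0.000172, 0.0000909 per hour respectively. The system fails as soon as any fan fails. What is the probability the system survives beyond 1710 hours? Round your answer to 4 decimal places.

0.6379

The time to first failure is exponential with rate Σλ = 0.000172 + 0.0000909 = 0.0002629.
P(min > 1710) = e^(−0.0002629·1710) = e^(−0.44956) ≈ 0.6379.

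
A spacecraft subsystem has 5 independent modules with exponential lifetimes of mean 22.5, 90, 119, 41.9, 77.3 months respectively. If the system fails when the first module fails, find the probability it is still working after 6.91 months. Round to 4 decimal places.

0.4984

The first failure time is exponential with rate Σλ_i = 1/22.5 + 1/90 + 1/119 + 1/41.9 + 1/77.3 = 0.100762 per month.
P(min > 6.91) = e^(−0.100762·6.91) = e^(−0.69626) ≈ 0.4984.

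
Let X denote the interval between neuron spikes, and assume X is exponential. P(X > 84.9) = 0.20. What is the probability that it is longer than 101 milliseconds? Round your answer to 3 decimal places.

e^(−λ·84.9) = 0.20 ⇒ λ = −ln(0.20)/84.9 = 0.0189569.
P(X > 101) = e^(−0.0189569·101) = e^(−1.9146) ≈ 0.147.

0.147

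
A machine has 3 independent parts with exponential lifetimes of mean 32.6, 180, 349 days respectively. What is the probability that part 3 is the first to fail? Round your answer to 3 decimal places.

0.073

Rates: λ_i = 1/mean_i → 0.0306748, 0.00555556, 0.00286533; Σλ = 0.0390957.
P(part 3 first) = λ_3/Σλ = 0.00286533/0.0390957 ≈ 0.073.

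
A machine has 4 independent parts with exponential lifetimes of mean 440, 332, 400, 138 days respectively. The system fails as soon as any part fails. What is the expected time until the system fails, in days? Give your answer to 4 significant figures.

66.53

The first failure time is exponential with rate Σλ_i = 1/440 + 1/332 + 1/400 + 1/138 = 0.0150312 per day.
E[min] = 1/Σλ = 1/0.0150312 = 66.5285 days.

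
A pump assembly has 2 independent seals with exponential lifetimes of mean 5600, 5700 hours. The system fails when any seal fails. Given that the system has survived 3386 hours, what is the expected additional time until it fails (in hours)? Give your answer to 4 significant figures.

2825

First-failure rate Σλ = 1/5600 + 1/5700 = 0.00035401.
By memorylessness the expected residual is 1/Σλ = 2824.78 hours, regardless of the 3386 already elapsed.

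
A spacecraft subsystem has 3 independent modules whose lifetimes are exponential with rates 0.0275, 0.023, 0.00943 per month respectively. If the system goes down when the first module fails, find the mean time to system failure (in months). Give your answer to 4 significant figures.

The time to first failure is exponential with rate Σλ = 0.0275 + 0.023 + 0.00943 = 0.05993.
E[min] = 1/Σλ = 1/0.05993 = 16.6861 months.

16.69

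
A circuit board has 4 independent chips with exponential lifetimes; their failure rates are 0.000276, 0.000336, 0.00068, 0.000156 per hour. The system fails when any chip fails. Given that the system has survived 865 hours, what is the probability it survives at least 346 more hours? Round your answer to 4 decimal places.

0.6059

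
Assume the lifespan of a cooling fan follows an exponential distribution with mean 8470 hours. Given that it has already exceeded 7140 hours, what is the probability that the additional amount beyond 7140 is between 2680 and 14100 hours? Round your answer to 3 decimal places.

0.540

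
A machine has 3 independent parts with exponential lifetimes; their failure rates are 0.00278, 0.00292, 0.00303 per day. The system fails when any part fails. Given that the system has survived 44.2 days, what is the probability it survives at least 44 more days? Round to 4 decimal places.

0.6810

Time to first failure ~ Exp(Σλ) with Σλ = 0.00873.
By memorylessness, P(T > 44.2+44 | T > 44.2) = P(T > 44) = e^(−0.00873·44) ≈ 0.6810.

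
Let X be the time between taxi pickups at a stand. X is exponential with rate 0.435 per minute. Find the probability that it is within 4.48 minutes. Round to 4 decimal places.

0.8576

P(X ≤ 4.48) = 1 − e^(−λ·4.48) = 1 − e^(−1.9488) ≈ 0.8576.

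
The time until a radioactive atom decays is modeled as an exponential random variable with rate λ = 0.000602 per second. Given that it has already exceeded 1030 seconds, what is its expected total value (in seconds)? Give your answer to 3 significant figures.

By memorylessness, E[X | X > 1030] = 1030 + 1/λ = 1030 + 1661.13 = 2691.13 seconds.

2690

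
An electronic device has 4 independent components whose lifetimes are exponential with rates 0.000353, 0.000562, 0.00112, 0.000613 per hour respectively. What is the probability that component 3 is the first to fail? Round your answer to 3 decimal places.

0.423

The time to first failure is exponential with rate Σλ = 0.000353 + 0.000562 + 0.00112 + 0.000613 = 0.002648.
P(component 3 first) = λ_3/Σλ = 0.00112/0.002648 ≈ 0.423.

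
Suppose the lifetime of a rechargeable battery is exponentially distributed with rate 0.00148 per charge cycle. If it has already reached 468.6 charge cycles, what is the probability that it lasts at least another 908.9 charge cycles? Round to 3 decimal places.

The exponential is memoryless, so the remaining time is again Exp(λ): the condition X > 468.6 is irrelevant.
P(X > 908.9) = e^(−1.3452) ≈ 0.260.

0.260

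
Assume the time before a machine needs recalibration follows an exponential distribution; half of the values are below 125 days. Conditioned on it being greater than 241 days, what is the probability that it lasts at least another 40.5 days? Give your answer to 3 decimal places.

For an exponential, median = ln(2)/λ, so λ = ln 2 / 125 = 0.00554518 per day.
By the memoryless property, P(X > 241+40.5 | X > 241) = P(X > 40.5).
P(X > 40.5) = e^(−0.22458) ≈ 0.799.

0.799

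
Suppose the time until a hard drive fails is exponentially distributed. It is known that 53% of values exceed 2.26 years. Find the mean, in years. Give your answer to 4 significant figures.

e^(−λ·2.26) = 0.53 ⇒ λ = −ln(0.53)/2.26 = 0.28092.
Mean = 1/λ = 3.55974 years.

3.560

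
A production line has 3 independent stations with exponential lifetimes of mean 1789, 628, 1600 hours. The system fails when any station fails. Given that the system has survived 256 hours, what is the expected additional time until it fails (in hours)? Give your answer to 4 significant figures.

First-failure rate Σλ = 1/1789 + 1/628 + 1/1600 = 0.00277633.
By memorylessness the expected residual is 1/Σλ = 360.188 hours, regardless of the 256 already elapsed.

360.2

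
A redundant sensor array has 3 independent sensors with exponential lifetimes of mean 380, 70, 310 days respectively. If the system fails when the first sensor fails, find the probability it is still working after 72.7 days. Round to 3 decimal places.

0.231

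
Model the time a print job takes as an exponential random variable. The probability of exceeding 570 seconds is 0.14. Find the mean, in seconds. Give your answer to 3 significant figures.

290

e^(−λ·570) = 0.14 ⇒ λ = −ln(0.14)/570 = 0.00344932.
Mean = 1/λ = 289.912 seconds.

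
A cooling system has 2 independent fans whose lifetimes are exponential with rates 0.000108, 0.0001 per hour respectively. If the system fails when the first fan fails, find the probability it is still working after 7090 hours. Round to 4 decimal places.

0.2288

The time to first failure is exponential with rate Σλ = 0.000108 + 0.0001 = 0.000208.
P(min > 7090) = e^(−0.000208·7090) = e^(−1.4747) ≈ 0.2288.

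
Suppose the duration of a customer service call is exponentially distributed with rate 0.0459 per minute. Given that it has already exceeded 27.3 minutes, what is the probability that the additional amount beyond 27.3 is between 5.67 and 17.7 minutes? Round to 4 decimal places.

Memoryless: the residual past 27.3 is again Exp(λ).
P(5.67 < residual < 17.7) = e^(−λ·5.67) − e^(−λ·17.7) = 0.77086 − 0.44378 ≈ 0.3271.

0.3271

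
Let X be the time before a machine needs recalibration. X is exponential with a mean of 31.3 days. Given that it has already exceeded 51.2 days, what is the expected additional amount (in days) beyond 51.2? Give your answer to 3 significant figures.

31.3

The rate is λ = 1/31.3 = 0.0319489 per day.
By memorylessness, the remaining amount past any threshold is again Exp(λ) with mean 1/λ = 31.3 days.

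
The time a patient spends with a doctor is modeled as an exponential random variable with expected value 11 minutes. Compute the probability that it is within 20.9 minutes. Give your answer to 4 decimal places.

0.8504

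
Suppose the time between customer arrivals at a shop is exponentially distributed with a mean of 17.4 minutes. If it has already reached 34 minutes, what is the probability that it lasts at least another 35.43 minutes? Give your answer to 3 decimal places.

The rate is λ = 1/17.4 = 0.0574713 per minute.
By the memoryless property, P(X > 34+35.43 | X > 34) = P(X > 35.43).
P(X > 35.43) = e^(−2.0362) ≈ 0.131.

0.131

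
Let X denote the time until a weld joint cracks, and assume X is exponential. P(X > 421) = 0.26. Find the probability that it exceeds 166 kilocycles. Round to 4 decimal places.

e^(−λ·421) = 0.26 ⇒ λ = −ln(0.26)/421 = 0.0031997.
P(X > 166) = e^(−0.0031997·166) = e^(−0.53115) ≈ 0.5879.

0.5879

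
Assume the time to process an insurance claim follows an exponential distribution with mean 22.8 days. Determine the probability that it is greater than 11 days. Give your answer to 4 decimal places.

The rate is λ = 1/22.8 = 0.0438596 per day.
P(X > 11) = e^(−λ·11) = e^(−0.48246) ≈ 0.6173.

0.6173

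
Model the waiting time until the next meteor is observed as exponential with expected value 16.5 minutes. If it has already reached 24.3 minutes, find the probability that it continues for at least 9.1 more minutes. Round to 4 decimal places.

0.5761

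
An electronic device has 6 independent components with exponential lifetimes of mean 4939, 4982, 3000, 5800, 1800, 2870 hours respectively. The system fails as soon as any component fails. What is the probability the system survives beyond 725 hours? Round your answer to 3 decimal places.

The first failure time is exponential with rate Σλ_i = 1/4939 + 1/4982 + 1/3000 + 1/5800 + 1/1800 + 1/2870 = 0.00181293 per hour.
P(min > 725) = e^(−0.00181293·725) = e^(−1.3144) ≈ 0.269.

0.269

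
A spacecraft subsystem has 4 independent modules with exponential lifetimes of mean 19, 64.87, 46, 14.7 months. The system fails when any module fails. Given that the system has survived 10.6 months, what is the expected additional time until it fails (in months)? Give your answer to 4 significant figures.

First-failure rate Σλ = 1/19 + 1/64.87 + 1/46 + 1/14.7 = 0.157813.
By memorylessness the expected residual is 1/Σλ = 6.3366 months, regardless of the 10.6 already elapsed.

6.337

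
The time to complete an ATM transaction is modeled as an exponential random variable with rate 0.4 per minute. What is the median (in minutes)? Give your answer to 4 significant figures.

Set 1 − e^(−λt) = 0.5, so t = −ln(0.5)/λ = 0.69315/0.4 ≈ 1.73287 minutes.

1.733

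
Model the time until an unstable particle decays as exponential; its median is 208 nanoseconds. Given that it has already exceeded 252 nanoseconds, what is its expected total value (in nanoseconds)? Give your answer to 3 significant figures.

For an exponential, median = ln(2)/λ, so λ = ln 2 / 208 = 0.00333244 per nanosecond.
By memorylessness, E[X | X > 252] = 252 + 1/λ = 252 + 300.081 = 552.081 nanoseconds.

552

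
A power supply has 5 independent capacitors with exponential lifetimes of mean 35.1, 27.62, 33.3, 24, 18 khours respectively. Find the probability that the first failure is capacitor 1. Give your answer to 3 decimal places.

0.148

Rates: λ_i = 1/mean_i → 0.02849, 0.0362056, 0.03003, 0.0416667, 0.0555556; Σλ = 0.191948.
P(capacitor 1 first) = λ_1/Σλ = 0.02849/0.191948 ≈ 0.148.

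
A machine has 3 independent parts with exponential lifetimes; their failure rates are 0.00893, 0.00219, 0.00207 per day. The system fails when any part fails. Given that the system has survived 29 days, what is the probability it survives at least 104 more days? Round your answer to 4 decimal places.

Time to first failure ~ Exp(Σλ) with Σλ = 0.01319.
By memorylessness, P(T > 29+104 | T > 29) = P(T > 104) = e^(−0.01319·104) ≈ 0.2537.

0.2537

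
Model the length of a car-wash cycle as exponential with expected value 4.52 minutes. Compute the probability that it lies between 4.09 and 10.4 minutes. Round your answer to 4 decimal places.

The rate is λ = 1/4.52 = 0.221239 per minute.
P(4.09 < X < 10.4) = e^(−λ·4.09) − e^(−λ·10.4) = 0.40460 − 0.10017 ≈ 0.3044.

0.3044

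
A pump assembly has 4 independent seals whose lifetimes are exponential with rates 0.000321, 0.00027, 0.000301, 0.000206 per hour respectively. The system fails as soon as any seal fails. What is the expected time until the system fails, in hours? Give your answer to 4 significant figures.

The time to first failure is exponential with rate Σλ = 0.000321 + 0.00027 + 0.000301 + 0.000206 = 0.001098.
E[min] = 1/Σλ = 1/0.001098 = 910.747 hours.

910.7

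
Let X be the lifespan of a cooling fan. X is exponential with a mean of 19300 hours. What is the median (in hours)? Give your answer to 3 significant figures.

13400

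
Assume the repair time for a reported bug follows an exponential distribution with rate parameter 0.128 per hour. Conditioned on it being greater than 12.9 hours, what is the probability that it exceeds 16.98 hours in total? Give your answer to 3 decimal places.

The exponential is memoryless, so the remaining time is again Exp(λ): the condition X > 12.9 is irrelevant.
P(X > 4.08) = e^(−0.52224) ≈ 0.593.

0.593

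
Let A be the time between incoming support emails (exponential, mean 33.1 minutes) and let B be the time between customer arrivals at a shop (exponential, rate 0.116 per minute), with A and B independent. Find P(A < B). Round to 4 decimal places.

0.2066

λ_1 = 1/33.1 = 0.0302115, λ_2 = 0.116.
For independent exponentials, P(A < B) = λ_1/(λ_1+λ_2) = 0.0302115/0.146211 ≈ 0.2066.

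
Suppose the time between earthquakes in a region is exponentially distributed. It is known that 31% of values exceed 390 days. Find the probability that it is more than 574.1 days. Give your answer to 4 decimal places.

0.1783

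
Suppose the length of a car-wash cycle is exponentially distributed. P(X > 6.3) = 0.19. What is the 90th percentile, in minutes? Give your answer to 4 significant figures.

e^(−λ·6.3) = 0.19 ⇒ λ = −ln(0.19)/6.3 = 0.263608.
90th percentile: 1 − e^(−λt) = 0.9, t = −ln(0.1)/λ = 8.73488 minutes.

8.735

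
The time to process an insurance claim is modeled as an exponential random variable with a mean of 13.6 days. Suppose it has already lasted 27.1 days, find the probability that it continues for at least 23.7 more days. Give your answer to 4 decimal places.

The rate is λ = 1/13.6 = 0.0735294 per day.
The exponential is memoryless, so the remaining time is again Exp(λ): the condition X > 27.1 is irrelevant.
P(X > 23.7) = e^(−1.7426) ≈ 0.1751.

0.1751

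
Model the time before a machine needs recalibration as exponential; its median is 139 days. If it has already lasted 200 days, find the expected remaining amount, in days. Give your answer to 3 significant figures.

201

For an exponential, median = ln(2)/λ, so λ = ln 2 / 139 = 0.00498667 per day.
By memorylessness, the remaining amount past any threshold is again Exp(λ) with mean 1/λ = 200.535 days.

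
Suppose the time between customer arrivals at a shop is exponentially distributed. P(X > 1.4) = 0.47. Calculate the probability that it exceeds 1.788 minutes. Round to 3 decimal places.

0.381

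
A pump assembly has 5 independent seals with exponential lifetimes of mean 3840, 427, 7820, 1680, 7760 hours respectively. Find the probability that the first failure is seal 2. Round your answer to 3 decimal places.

Rates: λ_i = 1/mean_i → 0.000260417, 0.00234192, 0.000127877, 0.000595238, 0.000128866; Σλ = 0.00345432.
P(seal 2 first) = λ_2/Σλ = 0.00234192/0.00345432 ≈ 0.678.

0.678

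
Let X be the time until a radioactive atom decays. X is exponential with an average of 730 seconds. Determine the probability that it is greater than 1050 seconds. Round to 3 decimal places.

0.237

The rate is λ = 1/730 = 0.00136986 per second.
P(X > 1050) = e^(−λ·1050) = e^(−1.4384) ≈ 0.237.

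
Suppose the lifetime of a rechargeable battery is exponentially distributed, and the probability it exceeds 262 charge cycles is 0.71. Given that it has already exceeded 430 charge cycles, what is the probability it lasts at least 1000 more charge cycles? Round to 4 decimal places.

From e^(−λ·262) = 0.71, λ = −ln(0.71)/262 = 0.00130721.
Memoryless: P(X > 430+1000 | X > 430) = P(X > 1000) = e^(−0.00130721·1000) ≈ 0.2706.

0.2706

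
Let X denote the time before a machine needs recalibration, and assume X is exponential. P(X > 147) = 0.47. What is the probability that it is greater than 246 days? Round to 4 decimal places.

e^(−λ·147) = 0.47 ⇒ λ = −ln(0.47)/147 = 0.00513621.
P(X > 246) = e^(−0.00513621·246) = e^(−1.2635) ≈ 0.2827.

0.2827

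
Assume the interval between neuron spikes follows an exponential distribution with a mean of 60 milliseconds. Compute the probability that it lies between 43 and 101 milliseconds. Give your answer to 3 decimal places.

0.303

The rate is λ = 1/60 = 0.0166667 per millisecond.
P(43 < X < 101) = e^(−λ·43) − e^(−λ·101) = 0.48838 − 0.18575 ≈ 0.303.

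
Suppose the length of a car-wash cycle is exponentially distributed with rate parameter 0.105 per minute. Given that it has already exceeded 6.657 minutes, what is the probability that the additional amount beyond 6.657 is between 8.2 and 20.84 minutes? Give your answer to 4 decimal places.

Memoryless: the residual past 6.657 is again Exp(λ).
P(8.2 < residual < 20.84) = e^(−λ·8.2) − e^(−λ·20.84) = 0.42274 − 0.11212 ≈ 0.3106.

0.3106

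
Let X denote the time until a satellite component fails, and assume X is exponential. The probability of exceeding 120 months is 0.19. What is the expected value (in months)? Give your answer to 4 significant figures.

72.26

e^(−λ·120) = 0.19 ⇒ λ = −ln(0.19)/120 = 0.0138394.
Mean = 1/λ = 72.2573 months.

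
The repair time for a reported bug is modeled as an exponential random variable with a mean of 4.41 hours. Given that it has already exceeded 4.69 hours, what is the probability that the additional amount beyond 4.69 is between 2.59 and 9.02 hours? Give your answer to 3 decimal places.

The rate is λ = 1/4.41 = 0.226757 per hour.
Memoryless: the residual past 4.69 is again Exp(λ).
P(2.59 < residual < 9.02) = e^(−λ·2.59) − e^(−λ·9.02) = 0.55583 − 0.12933 ≈ 0.426.

0.426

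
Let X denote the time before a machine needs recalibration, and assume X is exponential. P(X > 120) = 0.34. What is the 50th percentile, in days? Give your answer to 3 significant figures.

77.1

e^(−λ·120) = 0.34 ⇒ λ = −ln(0.34)/120 = 0.00899008.
50th percentile: 1 − e^(−λt) = 0.5, t = −ln(0.5)/λ = 77.1013 days.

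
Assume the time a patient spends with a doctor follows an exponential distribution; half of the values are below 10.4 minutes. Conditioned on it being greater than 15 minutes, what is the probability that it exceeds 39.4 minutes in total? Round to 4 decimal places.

For an exponential, median = ln(2)/λ, so λ = ln 2 / 10.4 = 0.0666488 per minute.
P(X > s+t | X > s) = e^(−λ(s+t))/e^(−λs) = e^(−λt), independent of s = 15.
P(X > 24.4) = e^(−1.6262) ≈ 0.1967.

0.1967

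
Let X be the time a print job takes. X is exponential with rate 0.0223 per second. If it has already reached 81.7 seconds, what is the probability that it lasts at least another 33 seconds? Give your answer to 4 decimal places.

0.4791

By the memoryless property, P(X > 81.7+33 | X > 81.7) = P(X > 33).
P(X > 33) = e^(−0.7359) ≈ 0.4791.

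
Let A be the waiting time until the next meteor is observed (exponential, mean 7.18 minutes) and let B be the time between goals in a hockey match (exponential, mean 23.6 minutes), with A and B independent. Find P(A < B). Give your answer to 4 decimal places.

0.7667

λ_1 = 1/7.18 = 0.139276, λ_2 = 1/23.6 = 0.0423729.
For independent exponentials, P(A < B) = λ_1/(λ_1+λ_2) = 0.139276/0.181649 ≈ 0.7667.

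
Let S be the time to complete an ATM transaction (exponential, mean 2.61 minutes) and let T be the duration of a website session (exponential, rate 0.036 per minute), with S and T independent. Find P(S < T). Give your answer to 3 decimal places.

0.914

λ_1 = 1/2.61 = 0.383142, λ_2 = 0.036.
For independent exponentials, P(S < T) = λ_1/(λ_1+λ_2) = 0.383142/0.419142 ≈ 0.914.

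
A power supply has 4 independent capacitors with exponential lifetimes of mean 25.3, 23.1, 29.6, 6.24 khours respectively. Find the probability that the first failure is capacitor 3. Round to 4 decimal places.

Rates: λ_i = 1/mean_i → 0.0395257, 0.04329, 0.0337838, 0.160256; Σλ = 0.276856.
P(capacitor 3 first) = λ_3/Σλ = 0.0337838/0.276856 ≈ 0.1220.

0.1220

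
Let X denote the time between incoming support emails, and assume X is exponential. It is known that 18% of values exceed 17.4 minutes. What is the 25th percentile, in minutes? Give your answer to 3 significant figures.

e^(−λ·17.4) = 0.18 ⇒ λ = −ln(0.18)/17.4 = 0.0985516.
25th percentile: 1 − e^(−λt) = 0.25, t = −ln(0.75)/λ = 2.9191 minutes.

2.92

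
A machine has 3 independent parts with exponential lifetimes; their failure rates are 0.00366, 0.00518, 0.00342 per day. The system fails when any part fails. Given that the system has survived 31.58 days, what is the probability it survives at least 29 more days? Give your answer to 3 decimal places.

Time to first failure ~ Exp(Σλ) with Σλ = 0.01226.
By memorylessness, P(T > 31.58+29 | T > 31.58) = P(T > 29) = e^(−0.01226·29) ≈ 0.701.

0.701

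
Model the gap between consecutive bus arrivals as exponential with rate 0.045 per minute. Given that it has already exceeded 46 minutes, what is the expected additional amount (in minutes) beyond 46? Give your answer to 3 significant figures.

22.2

By memorylessness, the remaining amount past any threshold is again Exp(λ) with mean 1/λ = 22.2222 minutes.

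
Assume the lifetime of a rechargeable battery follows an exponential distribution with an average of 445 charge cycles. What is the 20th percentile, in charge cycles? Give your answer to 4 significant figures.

The rate is λ = 1/445 = 0.00224719 per charge cycle.
Set 1 − e^(−λt) = 0.2, so t = −ln(0.8)/λ = 0.22314/0.00224719 ≈ 99.2989 charge cycles.

99.30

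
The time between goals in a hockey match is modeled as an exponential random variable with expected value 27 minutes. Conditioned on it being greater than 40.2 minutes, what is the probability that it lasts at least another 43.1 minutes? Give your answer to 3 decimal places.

The rate is λ = 1/27 = 0.037037 per minute.
By the memoryless property, P(X > 40.2+43.1 | X > 40.2) = P(X > 43.1).
P(X > 43.1) = e^(−1.5963) ≈ 0.203.

0.203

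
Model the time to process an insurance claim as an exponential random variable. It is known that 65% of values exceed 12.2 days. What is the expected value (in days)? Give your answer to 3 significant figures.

28.3

e^(−λ·12.2) = 0.65 ⇒ λ = −ln(0.65)/12.2 = 0.0353101.
Mean = 1/λ = 28.3205 days.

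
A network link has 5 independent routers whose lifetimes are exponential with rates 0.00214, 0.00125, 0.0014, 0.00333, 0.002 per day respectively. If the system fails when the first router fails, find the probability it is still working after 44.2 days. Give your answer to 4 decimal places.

The time to first failure is exponential with rate Σλ = 0.00214 + 0.00125 + 0.0014 + 0.00333 + 0.002 = 0.01012.
P(min > 44.2) = e^(−0.01012·44.2) = e^(−0.4473) ≈ 0.6393.

0.6393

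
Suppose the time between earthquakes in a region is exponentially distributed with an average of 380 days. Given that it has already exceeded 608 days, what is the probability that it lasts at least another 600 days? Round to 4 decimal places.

0.2062

The rate is λ = 1/380 = 0.00263158 per day.
P(X > s+t | X > s) = e^(−λ(s+t))/e^(−λs) = e^(−λt), independent of s = 608.
P(X > 600) = e^(−1.5789) ≈ 0.2062.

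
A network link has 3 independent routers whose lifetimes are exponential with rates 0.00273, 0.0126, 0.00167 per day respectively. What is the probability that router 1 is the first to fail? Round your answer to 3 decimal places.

0.161

The time to first failure is exponential with rate Σλ = 0.00273 + 0.0126 + 0.00167 = 0.017.
P(router 1 first) = λ_1/Σλ = 0.00273/0.017 ≈ 0.161.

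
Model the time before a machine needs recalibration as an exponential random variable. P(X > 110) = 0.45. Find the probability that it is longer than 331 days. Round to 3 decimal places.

0.090

e^(−λ·110) = 0.45 ⇒ λ = −ln(0.45)/110 = 0.00725916.
P(X > 331) = e^(−0.00725916·331) = e^(−2.4028) ≈ 0.090.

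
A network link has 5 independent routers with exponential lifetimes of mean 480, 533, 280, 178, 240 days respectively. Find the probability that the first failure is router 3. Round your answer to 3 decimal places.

Rates: λ_i = 1/mean_i → 0.00208333, 0.00187617, 0.00357143, 0.00561798, 0.00416667; Σλ = 0.0173156.
P(router 3 first) = λ_3/Σλ = 0.00357143/0.0173156 ≈ 0.206.

0.206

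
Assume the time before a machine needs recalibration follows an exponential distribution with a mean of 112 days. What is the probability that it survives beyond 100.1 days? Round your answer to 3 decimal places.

The rate is λ = 1/112 = 0.00892857 per day.
P(X > 100.1) = e^(−λ·100.1) = e^(−0.89375) ≈ 0.409.

0.409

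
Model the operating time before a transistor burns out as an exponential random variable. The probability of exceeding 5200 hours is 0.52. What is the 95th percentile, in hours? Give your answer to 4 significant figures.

23820

e^(−λ·5200) = 0.52 ⇒ λ = −ln(0.52)/5200 = 0.000125755.
95th percentile: 1 − e^(−λt) = 0.95, t = −ln(0.05)/λ = 23822 hours.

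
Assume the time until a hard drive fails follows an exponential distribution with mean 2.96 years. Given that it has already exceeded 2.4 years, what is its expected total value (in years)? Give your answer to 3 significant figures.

5.36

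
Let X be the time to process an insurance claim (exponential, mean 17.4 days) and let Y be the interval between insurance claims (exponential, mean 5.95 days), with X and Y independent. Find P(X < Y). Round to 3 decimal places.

0.255

λ_1 = 1/17.4 = 0.0574713, λ_2 = 1/5.95 = 0.168067.
For independent exponentials, P(X < Y) = λ_1/(λ_1+λ_2) = 0.0574713/0.225538 ≈ 0.255.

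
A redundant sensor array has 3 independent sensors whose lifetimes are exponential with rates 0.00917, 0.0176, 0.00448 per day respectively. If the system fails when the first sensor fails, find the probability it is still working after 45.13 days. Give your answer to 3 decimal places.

The time to first failure is exponential with rate Σλ = 0.00917 + 0.0176 + 0.00448 = 0.03125.
P(min > 45.13) = e^(−0.03125·45.13) = e^(−1.4103) ≈ 0.244.

0.244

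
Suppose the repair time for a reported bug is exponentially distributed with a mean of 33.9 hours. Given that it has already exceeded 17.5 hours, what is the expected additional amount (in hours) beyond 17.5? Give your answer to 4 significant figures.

33.90

The rate is λ = 1/33.9 = 0.0294985 per hour.
By memorylessness, the remaining amount past any threshold is again Exp(λ) with mean 1/λ = 33.9 hours.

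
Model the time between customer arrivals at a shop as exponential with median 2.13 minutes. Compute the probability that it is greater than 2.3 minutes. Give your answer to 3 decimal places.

0.473

For an exponential, median = ln(2)/λ, so λ = ln 2 / 2.13 = 0.325421 per minute.
P(X > 2.3) = e^(−λ·2.3) = e^(−0.74847) ≈ 0.473.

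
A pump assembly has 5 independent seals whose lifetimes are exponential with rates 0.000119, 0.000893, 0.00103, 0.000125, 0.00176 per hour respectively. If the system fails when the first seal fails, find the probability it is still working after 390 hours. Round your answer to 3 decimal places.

0.216

The time to first failure is exponential with rate Σλ = 0.000119 + 0.000893 + 0.00103 + 0.000125 + 0.00176 = 0.003927.
P(min > 390) = e^(−0.003927·390) = e^(−1.5315) ≈ 0.216.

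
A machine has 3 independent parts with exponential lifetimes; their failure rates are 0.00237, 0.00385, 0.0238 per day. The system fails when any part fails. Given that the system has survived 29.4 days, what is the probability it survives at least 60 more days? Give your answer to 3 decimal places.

Time to first failure ~ Exp(Σλ) with Σλ = 0.03002.
By memorylessness, P(T > 29.4+60 | T > 29.4) = P(T > 60) = e^(−0.03002·60) ≈ 0.165.

0.165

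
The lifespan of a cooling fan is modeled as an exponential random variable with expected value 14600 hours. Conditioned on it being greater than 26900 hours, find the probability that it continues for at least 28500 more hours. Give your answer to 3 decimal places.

0.142

The rate is λ = 1/14600 = 0.0000684932 per hour.
The exponential is memoryless, so the remaining time is again Exp(λ): the condition X > 26900 is irrelevant.
P(X > 28500) = e^(−1.9521) ≈ 0.142.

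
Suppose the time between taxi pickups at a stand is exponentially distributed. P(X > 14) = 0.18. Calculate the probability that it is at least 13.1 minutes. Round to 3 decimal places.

0.201

e^(−λ·14) = 0.18 ⇒ λ = −ln(0.18)/14 = 0.122486.
P(X > 13.1) = e^(−0.122486·13.1) = e^(−1.6046) ≈ 0.201.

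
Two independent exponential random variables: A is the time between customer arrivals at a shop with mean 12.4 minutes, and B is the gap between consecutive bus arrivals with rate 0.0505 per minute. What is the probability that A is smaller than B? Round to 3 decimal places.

0.615

λ_1 = 1/12.4 = 0.0806452, λ_2 = 0.0505.
For independent exponentials, P(A < B) = λ_1/(λ_1+λ_2) = 0.0806452/0.131145 ≈ 0.615.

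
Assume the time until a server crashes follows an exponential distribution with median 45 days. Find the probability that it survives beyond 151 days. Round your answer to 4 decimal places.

For an exponential, median = ln(2)/λ, so λ = ln 2 / 45 = 0.0154033 per day.
P(X > 151) = e^(−λ·151) = e^(−2.3259) ≈ 0.0977.

0.0977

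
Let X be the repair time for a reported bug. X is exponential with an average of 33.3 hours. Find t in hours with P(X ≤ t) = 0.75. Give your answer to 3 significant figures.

The rate is λ = 1/33.3 = 0.03003 per hour.
Set 1 − e^(−λt) = 0.75, so t = −ln(0.25)/λ = 1.3863/0.03003 ≈ 46.1636 hours.

46.2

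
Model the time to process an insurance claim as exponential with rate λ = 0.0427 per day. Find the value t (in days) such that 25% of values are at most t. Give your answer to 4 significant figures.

6.737

Set 1 − e^(−λt) = 0.25, so t = −ln(0.75)/λ = 0.28768/0.0427 ≈ 6.73729 days.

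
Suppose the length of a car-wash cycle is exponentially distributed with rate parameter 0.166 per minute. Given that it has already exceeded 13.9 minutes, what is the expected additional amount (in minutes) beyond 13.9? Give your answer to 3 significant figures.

By memorylessness, the remaining amount past any threshold is again Exp(λ) with mean 1/λ = 6.0241 minutes.

6.02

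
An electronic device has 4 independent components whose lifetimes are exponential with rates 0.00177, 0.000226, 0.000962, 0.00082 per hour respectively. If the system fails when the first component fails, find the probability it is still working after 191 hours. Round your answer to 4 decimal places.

0.4860

The time to first failure is exponential with rate Σλ = 0.00177 + 0.000226 + 0.000962 + 0.00082 = 0.003778.
P(min > 191) = e^(−0.003778·191) = e^(−0.7216) ≈ 0.4860.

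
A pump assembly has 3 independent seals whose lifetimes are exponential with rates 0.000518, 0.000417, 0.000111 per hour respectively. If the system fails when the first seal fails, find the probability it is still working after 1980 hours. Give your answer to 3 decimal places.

0.126

The time to first failure is exponential with rate Σλ = 0.000518 + 0.000417 + 0.000111 = 0.001046.
P(min > 1980) = e^(−0.001046·1980) = e^(−2.0711) ≈ 0.126.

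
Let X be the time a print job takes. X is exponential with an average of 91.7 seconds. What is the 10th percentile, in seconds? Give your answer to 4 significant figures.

9.662

The rate is λ = 1/91.7 = 0.0109051 per second.
Set 1 − e^(−λt) = 0.1, so t = −ln(0.9)/λ = 0.10536/0.0109051 ≈ 9.66156 seconds.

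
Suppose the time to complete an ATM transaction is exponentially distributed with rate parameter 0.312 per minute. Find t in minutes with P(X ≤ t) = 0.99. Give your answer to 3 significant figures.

14.8

Set 1 − e^(−λt) = 0.99, so t = −ln(0.01)/λ = 4.6052/0.312 ≈ 14.7602 minutes.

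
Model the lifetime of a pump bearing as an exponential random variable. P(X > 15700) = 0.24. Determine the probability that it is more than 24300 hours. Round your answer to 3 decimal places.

0.110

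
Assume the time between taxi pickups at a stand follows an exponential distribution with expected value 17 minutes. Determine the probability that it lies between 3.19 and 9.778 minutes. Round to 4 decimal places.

0.2663

The rate is λ = 1/17 = 0.0588235 per minute.
P(3.19 < X < 9.778) = e^(−λ·3.19) − e^(−λ·9.778) = 0.82891 − 0.56261 ≈ 0.2663.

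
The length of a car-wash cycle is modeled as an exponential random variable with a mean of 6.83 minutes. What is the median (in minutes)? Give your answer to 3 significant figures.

4.73

The rate is λ = 1/6.83 = 0.146413 per minute.
Set 1 − e^(−λt) = 0.5, so t = −ln(0.5)/λ = 0.69315/0.146413 ≈ 4.7342 minutes.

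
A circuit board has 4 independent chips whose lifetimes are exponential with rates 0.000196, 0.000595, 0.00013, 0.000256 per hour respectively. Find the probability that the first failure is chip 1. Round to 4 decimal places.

The time to first failure is exponential with rate Σλ = 0.000196 + 0.000595 + 0.00013 + 0.000256 = 0.001177.
P(chip 1 first) = λ_1/Σλ = 0.000196/0.001177 ≈ 0.1665.

0.1665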